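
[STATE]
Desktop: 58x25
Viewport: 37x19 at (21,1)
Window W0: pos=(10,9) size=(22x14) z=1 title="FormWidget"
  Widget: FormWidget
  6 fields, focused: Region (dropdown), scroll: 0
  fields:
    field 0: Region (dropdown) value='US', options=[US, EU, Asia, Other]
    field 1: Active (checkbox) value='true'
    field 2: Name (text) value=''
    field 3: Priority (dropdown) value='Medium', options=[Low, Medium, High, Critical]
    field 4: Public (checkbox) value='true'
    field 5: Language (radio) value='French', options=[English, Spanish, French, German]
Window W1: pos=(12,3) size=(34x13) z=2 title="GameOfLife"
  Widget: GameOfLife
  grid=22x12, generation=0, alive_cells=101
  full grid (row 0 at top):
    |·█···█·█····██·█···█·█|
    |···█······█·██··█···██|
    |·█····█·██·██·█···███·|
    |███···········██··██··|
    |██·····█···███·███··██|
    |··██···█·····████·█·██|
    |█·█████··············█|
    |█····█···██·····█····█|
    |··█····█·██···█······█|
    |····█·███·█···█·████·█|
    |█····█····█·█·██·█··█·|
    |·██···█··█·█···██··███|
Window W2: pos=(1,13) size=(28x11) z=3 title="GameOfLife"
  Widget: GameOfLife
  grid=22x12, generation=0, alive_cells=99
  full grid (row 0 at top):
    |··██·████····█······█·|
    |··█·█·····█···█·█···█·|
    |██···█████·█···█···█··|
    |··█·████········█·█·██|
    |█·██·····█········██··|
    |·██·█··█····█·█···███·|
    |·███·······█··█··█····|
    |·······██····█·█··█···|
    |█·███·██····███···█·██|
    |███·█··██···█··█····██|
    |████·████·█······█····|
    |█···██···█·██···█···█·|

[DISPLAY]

                                     
                                     
━━━━━━━━━━━━━━━━━━━━━━━━┓            
ife                     ┃            
────────────────────────┨            
                        ┃            
██·██·█···███·          ┃            
······██··██··          ┃            
···███·███··██          ┃            
·····████·█·██          ┃            
·············█          ┃            
·██·····█····█          ┃            
━━━━━━━┓·····█          ┃            
       ┃████·█          ┃            
───────┨━━━━━━━━━━━━━━━━┛            
       ┃  ┃                          
·██    ┃En┃                          
█··    ┃  ┃                          
██·    ┃  ┃                          


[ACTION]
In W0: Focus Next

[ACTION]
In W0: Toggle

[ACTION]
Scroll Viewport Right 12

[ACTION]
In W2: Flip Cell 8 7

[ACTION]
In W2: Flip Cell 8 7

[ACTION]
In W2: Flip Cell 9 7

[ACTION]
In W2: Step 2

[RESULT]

                                     
                                     
━━━━━━━━━━━━━━━━━━━━━━━━┓            
ife                     ┃            
────────────────────────┨            
                        ┃            
██·██·█···███·          ┃            
······██··██··          ┃            
···███·███··██          ┃            
·····████·█·██          ┃            
·············█          ┃            
·██·····█····█          ┃            
━━━━━━━┓·····█          ┃            
       ┃████·█          ┃            
───────┨━━━━━━━━━━━━━━━━┛            
       ┃  ┃                          
███    ┃En┃                          
███    ┃  ┃                          
···    ┃  ┃                          


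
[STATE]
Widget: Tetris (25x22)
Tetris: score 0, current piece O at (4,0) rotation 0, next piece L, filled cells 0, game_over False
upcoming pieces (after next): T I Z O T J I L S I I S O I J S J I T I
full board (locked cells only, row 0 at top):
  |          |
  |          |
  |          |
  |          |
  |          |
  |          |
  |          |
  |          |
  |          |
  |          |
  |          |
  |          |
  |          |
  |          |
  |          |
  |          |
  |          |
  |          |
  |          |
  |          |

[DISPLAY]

    ▓▓    │Next:         
    ▓▓    │  ▒           
          │▒▒▒           
          │              
          │              
          │              
          │Score:        
          │0             
          │              
          │              
          │              
          │              
          │              
          │              
          │              
          │              
          │              
          │              
          │              
          │              
          │              
          │              


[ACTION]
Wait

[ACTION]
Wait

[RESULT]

          │Next:         
          │  ▒           
    ▓▓    │▒▒▒           
    ▓▓    │              
          │              
          │              
          │Score:        
          │0             
          │              
          │              
          │              
          │              
          │              
          │              
          │              
          │              
          │              
          │              
          │              
          │              
          │              
          │              


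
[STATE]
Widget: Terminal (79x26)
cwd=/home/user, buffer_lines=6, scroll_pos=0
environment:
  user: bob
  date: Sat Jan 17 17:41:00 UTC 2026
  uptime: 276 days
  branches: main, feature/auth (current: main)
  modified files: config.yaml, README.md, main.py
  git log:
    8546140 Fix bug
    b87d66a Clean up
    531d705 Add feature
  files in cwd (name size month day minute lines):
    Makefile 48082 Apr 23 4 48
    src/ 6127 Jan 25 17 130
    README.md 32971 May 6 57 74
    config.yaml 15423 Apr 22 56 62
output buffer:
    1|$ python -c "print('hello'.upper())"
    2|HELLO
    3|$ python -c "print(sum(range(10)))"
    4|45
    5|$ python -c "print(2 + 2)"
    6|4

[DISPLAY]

$ python -c "print('hello'.upper())"                                           
HELLO                                                                          
$ python -c "print(sum(range(10)))"                                            
45                                                                             
$ python -c "print(2 + 2)"                                                     
4                                                                              
$ █                                                                            
                                                                               
                                                                               
                                                                               
                                                                               
                                                                               
                                                                               
                                                                               
                                                                               
                                                                               
                                                                               
                                                                               
                                                                               
                                                                               
                                                                               
                                                                               
                                                                               
                                                                               
                                                                               
                                                                               


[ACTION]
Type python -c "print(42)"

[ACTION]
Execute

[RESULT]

$ python -c "print('hello'.upper())"                                           
HELLO                                                                          
$ python -c "print(sum(range(10)))"                                            
45                                                                             
$ python -c "print(2 + 2)"                                                     
4                                                                              
$ python -c "print(42)"                                                        
42                                                                             
$ █                                                                            
                                                                               
                                                                               
                                                                               
                                                                               
                                                                               
                                                                               
                                                                               
                                                                               
                                                                               
                                                                               
                                                                               
                                                                               
                                                                               
                                                                               
                                                                               
                                                                               
                                                                               


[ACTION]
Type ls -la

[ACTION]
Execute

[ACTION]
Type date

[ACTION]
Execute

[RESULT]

$ python -c "print('hello'.upper())"                                           
HELLO                                                                          
$ python -c "print(sum(range(10)))"                                            
45                                                                             
$ python -c "print(2 + 2)"                                                     
4                                                                              
$ python -c "print(42)"                                                        
42                                                                             
$ ls -la                                                                       
-rw-r--r--  1 bob group    48082 Apr 23 10:04 Makefile                         
drwxr-xr-x  1 bob group     6127 Jan 25 10:17 src/                             
-rw-r--r--  1 bob group    32971 May  6 10:57 README.md                        
-rw-r--r--  1 bob group    15423 Apr 22 10:56 config.yaml                      
$ date                                                                         
Sat Jan 17 17:41:00 UTC 2026                                                   
$ █                                                                            
                                                                               
                                                                               
                                                                               
                                                                               
                                                                               
                                                                               
                                                                               
                                                                               
                                                                               
                                                                               


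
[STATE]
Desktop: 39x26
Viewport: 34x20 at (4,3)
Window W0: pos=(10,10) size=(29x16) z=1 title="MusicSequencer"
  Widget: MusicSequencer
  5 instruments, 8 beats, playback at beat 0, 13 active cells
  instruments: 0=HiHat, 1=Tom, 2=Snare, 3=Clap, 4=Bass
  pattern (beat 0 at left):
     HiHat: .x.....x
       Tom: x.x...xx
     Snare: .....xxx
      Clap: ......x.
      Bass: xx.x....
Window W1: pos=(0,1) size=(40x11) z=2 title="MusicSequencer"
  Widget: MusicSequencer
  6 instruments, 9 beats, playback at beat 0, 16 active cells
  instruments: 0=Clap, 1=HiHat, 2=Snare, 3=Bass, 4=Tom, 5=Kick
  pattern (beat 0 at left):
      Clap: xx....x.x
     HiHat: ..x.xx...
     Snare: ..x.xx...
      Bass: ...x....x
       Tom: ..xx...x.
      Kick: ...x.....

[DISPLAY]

──────────────────────────────────
   ▼12345678                      
lap██····█·█                      
Hat··█·██···                      
are··█·██···                      
ass···█····█                      
Tom··██···█·                      
ick···█·····                      
━━━━━━━━━━━━━━━━━━━━━━━━━━━━━━━━━━
      ┠───────────────────────────
      ┃      ▼1234567             
      ┃ HiHat·█·····█             
      ┃   Tom█·█···██             
      ┃ Snare·····███             
      ┃  Clap······█·             
      ┃  Bass██·█····             
      ┃                           
      ┃                           
      ┃                           
      ┃                           


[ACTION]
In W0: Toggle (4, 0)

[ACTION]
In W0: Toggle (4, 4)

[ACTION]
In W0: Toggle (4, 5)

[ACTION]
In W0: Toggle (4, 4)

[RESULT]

──────────────────────────────────
   ▼12345678                      
lap██····█·█                      
Hat··█·██···                      
are··█·██···                      
ass···█····█                      
Tom··██···█·                      
ick···█·····                      
━━━━━━━━━━━━━━━━━━━━━━━━━━━━━━━━━━
      ┠───────────────────────────
      ┃      ▼1234567             
      ┃ HiHat·█·····█             
      ┃   Tom█·█···██             
      ┃ Snare·····███             
      ┃  Clap······█·             
      ┃  Bass·█·█·█··             
      ┃                           
      ┃                           
      ┃                           
      ┃                           


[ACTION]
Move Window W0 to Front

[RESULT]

──────────────────────────────────
   ▼12345678                      
lap██····█·█                      
Hat··█·██···                      
are··█·██···                      
ass···█····█                      
Tom··██···█·                      
ick···┏━━━━━━━━━━━━━━━━━━━━━━━━━━━
━━━━━━┃ MusicSequencer            
      ┠───────────────────────────
      ┃      ▼1234567             
      ┃ HiHat·█·····█             
      ┃   Tom█·█···██             
      ┃ Snare·····███             
      ┃  Clap······█·             
      ┃  Bass·█·█·█··             
      ┃                           
      ┃                           
      ┃                           
      ┃                           


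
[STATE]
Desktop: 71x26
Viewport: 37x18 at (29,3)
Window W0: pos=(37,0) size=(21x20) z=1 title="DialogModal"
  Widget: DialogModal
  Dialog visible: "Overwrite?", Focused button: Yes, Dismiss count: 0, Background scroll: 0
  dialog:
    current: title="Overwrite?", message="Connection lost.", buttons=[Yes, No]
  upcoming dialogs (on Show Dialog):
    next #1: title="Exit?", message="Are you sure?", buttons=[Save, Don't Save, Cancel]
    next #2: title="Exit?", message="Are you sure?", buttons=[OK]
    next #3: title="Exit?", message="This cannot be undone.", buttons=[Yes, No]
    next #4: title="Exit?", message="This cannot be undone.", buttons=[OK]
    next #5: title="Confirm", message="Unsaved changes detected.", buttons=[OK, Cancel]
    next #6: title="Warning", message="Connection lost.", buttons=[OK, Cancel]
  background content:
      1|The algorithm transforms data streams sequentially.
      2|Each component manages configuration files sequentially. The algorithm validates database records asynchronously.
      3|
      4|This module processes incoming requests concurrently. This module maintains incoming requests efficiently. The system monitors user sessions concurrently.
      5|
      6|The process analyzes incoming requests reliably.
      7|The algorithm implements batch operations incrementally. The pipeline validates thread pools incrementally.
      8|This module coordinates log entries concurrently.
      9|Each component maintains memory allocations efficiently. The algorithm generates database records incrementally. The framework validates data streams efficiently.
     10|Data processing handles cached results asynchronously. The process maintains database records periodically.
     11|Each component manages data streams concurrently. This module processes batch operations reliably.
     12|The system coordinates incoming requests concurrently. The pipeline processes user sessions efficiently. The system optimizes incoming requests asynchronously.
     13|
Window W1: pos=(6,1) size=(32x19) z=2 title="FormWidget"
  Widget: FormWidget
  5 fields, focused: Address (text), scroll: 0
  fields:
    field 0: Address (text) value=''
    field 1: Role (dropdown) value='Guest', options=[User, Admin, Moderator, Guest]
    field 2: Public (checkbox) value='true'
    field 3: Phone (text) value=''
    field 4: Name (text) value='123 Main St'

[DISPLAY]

────────┨The algorithm trans┃        
       ]┃Each component mana┃        
      ▼]┃                   ┃        
        ┃This module process┃        
       ]┃                   ┃        
n St   ]┃Th┌─────────────┐ze┃        
        ┃Th│  Overwrite? │le┃        
        ┃Th│Connection lo│in┃        
        ┃Ea│  [Yes]  No  │in┃        
        ┃Da└─────────────┘an┃        
        ┃Each component mana┃        
        ┃The system coordina┃        
        ┃                   ┃        
        ┃                   ┃        
        ┃                   ┃        
        ┃                   ┃        
━━━━━━━━┛━━━━━━━━━━━━━━━━━━━┛        
                                     


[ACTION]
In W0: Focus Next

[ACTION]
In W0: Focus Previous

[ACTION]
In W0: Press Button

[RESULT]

────────┨The algorithm trans┃        
       ]┃Each component mana┃        
      ▼]┃                   ┃        
        ┃This module process┃        
       ]┃                   ┃        
n St   ]┃The process analyze┃        
        ┃The algorithm imple┃        
        ┃This module coordin┃        
        ┃Each component main┃        
        ┃Data processing han┃        
        ┃Each component mana┃        
        ┃The system coordina┃        
        ┃                   ┃        
        ┃                   ┃        
        ┃                   ┃        
        ┃                   ┃        
━━━━━━━━┛━━━━━━━━━━━━━━━━━━━┛        
                                     


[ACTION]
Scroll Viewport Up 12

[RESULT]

        ┏━━━━━━━━━━━━━━━━━━━┓        
━━━━━━━━┓ DialogModal       ┃        
        ┃───────────────────┨        
────────┨The algorithm trans┃        
       ]┃Each component mana┃        
      ▼]┃                   ┃        
        ┃This module process┃        
       ]┃                   ┃        
n St   ]┃The process analyze┃        
        ┃The algorithm imple┃        
        ┃This module coordin┃        
        ┃Each component main┃        
        ┃Data processing han┃        
        ┃Each component mana┃        
        ┃The system coordina┃        
        ┃                   ┃        
        ┃                   ┃        
        ┃                   ┃        


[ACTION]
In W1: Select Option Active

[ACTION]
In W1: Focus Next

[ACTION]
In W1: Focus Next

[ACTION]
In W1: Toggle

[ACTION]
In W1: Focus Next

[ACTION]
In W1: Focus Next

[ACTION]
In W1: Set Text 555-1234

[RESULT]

        ┏━━━━━━━━━━━━━━━━━━━┓        
━━━━━━━━┓ DialogModal       ┃        
        ┃───────────────────┨        
────────┨The algorithm trans┃        
       ]┃Each component mana┃        
      ▼]┃                   ┃        
        ┃This module process┃        
       ]┃                   ┃        
4      ]┃The process analyze┃        
        ┃The algorithm imple┃        
        ┃This module coordin┃        
        ┃Each component main┃        
        ┃Data processing han┃        
        ┃Each component mana┃        
        ┃The system coordina┃        
        ┃                   ┃        
        ┃                   ┃        
        ┃                   ┃        


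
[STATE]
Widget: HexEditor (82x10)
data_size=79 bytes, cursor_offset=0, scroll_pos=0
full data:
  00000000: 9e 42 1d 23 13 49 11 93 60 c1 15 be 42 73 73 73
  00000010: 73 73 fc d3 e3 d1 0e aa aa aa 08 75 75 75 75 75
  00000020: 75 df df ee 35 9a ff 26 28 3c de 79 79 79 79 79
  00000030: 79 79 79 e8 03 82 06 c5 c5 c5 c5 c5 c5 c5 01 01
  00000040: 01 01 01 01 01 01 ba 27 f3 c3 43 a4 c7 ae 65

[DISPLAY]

00000000  9E 42 1d 23 13 49 11 93  60 c1 15 be 42 73 73 73  |.B.#.I..`...Bsss|    
00000010  73 73 fc d3 e3 d1 0e aa  aa aa 08 75 75 75 75 75  |ss.........uuuuu|    
00000020  75 df df ee 35 9a ff 26  28 3c de 79 79 79 79 79  |u...5..&(<.yyyyy|    
00000030  79 79 79 e8 03 82 06 c5  c5 c5 c5 c5 c5 c5 01 01  |yyy.............|    
00000040  01 01 01 01 01 01 ba 27  f3 c3 43 a4 c7 ae 65     |.......'..C...e |    
                                                                                  
                                                                                  
                                                                                  
                                                                                  
                                                                                  


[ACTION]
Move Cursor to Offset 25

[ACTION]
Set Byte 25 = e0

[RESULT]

00000000  9e 42 1d 23 13 49 11 93  60 c1 15 be 42 73 73 73  |.B.#.I..`...Bsss|    
00000010  73 73 fc d3 e3 d1 0e aa  aa E0 08 75 75 75 75 75  |ss.........uuuuu|    
00000020  75 df df ee 35 9a ff 26  28 3c de 79 79 79 79 79  |u...5..&(<.yyyyy|    
00000030  79 79 79 e8 03 82 06 c5  c5 c5 c5 c5 c5 c5 01 01  |yyy.............|    
00000040  01 01 01 01 01 01 ba 27  f3 c3 43 a4 c7 ae 65     |.......'..C...e |    
                                                                                  
                                                                                  
                                                                                  
                                                                                  
                                                                                  


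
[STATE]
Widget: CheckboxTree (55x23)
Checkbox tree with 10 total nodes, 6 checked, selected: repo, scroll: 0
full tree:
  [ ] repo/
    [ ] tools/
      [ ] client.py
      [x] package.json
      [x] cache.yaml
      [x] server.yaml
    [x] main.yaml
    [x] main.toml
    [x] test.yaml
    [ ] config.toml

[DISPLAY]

>[-] repo/                                             
   [-] tools/                                          
     [ ] client.py                                     
     [x] package.json                                  
     [x] cache.yaml                                    
     [x] server.yaml                                   
   [x] main.yaml                                       
   [x] main.toml                                       
   [x] test.yaml                                       
   [ ] config.toml                                     
                                                       
                                                       
                                                       
                                                       
                                                       
                                                       
                                                       
                                                       
                                                       
                                                       
                                                       
                                                       
                                                       


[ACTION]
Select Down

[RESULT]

 [-] repo/                                             
>  [-] tools/                                          
     [ ] client.py                                     
     [x] package.json                                  
     [x] cache.yaml                                    
     [x] server.yaml                                   
   [x] main.yaml                                       
   [x] main.toml                                       
   [x] test.yaml                                       
   [ ] config.toml                                     
                                                       
                                                       
                                                       
                                                       
                                                       
                                                       
                                                       
                                                       
                                                       
                                                       
                                                       
                                                       
                                                       


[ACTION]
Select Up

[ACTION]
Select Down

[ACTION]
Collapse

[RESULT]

 [-] repo/                                             
>  [-] tools/                                          
   [x] main.yaml                                       
   [x] main.toml                                       
   [x] test.yaml                                       
   [ ] config.toml                                     
                                                       
                                                       
                                                       
                                                       
                                                       
                                                       
                                                       
                                                       
                                                       
                                                       
                                                       
                                                       
                                                       
                                                       
                                                       
                                                       
                                                       


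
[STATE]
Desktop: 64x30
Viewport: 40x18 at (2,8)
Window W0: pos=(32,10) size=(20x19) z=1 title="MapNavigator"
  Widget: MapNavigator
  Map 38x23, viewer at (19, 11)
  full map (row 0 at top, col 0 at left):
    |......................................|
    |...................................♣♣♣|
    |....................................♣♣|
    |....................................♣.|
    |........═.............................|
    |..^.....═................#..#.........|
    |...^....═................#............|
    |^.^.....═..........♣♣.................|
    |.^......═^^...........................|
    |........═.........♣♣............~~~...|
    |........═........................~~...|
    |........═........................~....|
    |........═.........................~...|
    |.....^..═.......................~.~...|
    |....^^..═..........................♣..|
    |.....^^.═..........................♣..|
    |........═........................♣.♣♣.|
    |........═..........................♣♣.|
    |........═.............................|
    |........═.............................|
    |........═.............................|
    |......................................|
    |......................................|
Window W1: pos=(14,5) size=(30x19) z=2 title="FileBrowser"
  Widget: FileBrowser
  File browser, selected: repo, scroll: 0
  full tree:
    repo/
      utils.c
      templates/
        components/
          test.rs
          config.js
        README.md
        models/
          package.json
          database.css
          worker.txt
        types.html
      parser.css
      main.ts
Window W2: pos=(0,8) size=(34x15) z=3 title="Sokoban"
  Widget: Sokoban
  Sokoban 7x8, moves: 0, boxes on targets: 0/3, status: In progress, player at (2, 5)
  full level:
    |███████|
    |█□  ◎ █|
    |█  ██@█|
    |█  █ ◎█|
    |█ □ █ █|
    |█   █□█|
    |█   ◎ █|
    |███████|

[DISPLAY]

━━━━━━━━━━━━━━━━━━━━━━━━━━━━━━━┓        
Sokoban                        ┃        
───────────────────────────────┨        
██████                         ┃        
□  ◎ █                         ┃        
  ██@█                         ┃        
  █ ◎█                         ┃        
 □ █ █                         ┃        
   █□█                         ┃        
   ◎ █                         ┃        
██████                         ┃        
oves: 0  0/3                   ┃        
                               ┃        
                               ┃        
━━━━━━━━━━━━━━━━━━━━━━━━━━━━━━━┛        
            ┗━━━━━━━━━━━━━━━━━━━━━━━━━━━
                              ┃.........
                              ┃.........


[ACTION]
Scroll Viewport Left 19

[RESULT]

┏━━━━━━━━━━━━━━━━━━━━━━━━━━━━━━━━┓      
┃ Sokoban                        ┃      
┠────────────────────────────────┨      
┃███████                         ┃      
┃█□  ◎ █                         ┃      
┃█  ██@█                         ┃      
┃█  █ ◎█                         ┃      
┃█ □ █ █                         ┃      
┃█   █□█                         ┃      
┃█   ◎ █                         ┃      
┃███████                         ┃      
┃Moves: 0  0/3                   ┃      
┃                                ┃      
┃                                ┃      
┗━━━━━━━━━━━━━━━━━━━━━━━━━━━━━━━━┛      
              ┗━━━━━━━━━━━━━━━━━━━━━━━━━
                                ┃.......
                                ┃.......


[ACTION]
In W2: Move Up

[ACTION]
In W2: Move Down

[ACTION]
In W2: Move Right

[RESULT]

┏━━━━━━━━━━━━━━━━━━━━━━━━━━━━━━━━┓      
┃ Sokoban                        ┃      
┠────────────────────────────────┨      
┃███████                         ┃      
┃█□  ◎ █                         ┃      
┃█  ██@█                         ┃      
┃█  █ ◎█                         ┃      
┃█ □ █ █                         ┃      
┃█   █□█                         ┃      
┃█   ◎ █                         ┃      
┃███████                         ┃      
┃Moves: 2  0/3                   ┃      
┃                                ┃      
┃                                ┃      
┗━━━━━━━━━━━━━━━━━━━━━━━━━━━━━━━━┛      
              ┗━━━━━━━━━━━━━━━━━━━━━━━━━
                                ┃.......
                                ┃.......


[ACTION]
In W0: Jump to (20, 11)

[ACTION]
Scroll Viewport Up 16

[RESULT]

                                        
                                        
                                        
                                        
                                        
              ┏━━━━━━━━━━━━━━━━━━━━━━━━━
              ┃ FileBrowser             
              ┠─────────────────────────
┏━━━━━━━━━━━━━━━━━━━━━━━━━━━━━━━━┓      
┃ Sokoban                        ┃      
┠────────────────────────────────┨      
┃███████                         ┃      
┃█□  ◎ █                         ┃      
┃█  ██@█                         ┃      
┃█  █ ◎█                         ┃      
┃█ □ █ █                         ┃      
┃█   █□█                         ┃      
┃█   ◎ █                         ┃      


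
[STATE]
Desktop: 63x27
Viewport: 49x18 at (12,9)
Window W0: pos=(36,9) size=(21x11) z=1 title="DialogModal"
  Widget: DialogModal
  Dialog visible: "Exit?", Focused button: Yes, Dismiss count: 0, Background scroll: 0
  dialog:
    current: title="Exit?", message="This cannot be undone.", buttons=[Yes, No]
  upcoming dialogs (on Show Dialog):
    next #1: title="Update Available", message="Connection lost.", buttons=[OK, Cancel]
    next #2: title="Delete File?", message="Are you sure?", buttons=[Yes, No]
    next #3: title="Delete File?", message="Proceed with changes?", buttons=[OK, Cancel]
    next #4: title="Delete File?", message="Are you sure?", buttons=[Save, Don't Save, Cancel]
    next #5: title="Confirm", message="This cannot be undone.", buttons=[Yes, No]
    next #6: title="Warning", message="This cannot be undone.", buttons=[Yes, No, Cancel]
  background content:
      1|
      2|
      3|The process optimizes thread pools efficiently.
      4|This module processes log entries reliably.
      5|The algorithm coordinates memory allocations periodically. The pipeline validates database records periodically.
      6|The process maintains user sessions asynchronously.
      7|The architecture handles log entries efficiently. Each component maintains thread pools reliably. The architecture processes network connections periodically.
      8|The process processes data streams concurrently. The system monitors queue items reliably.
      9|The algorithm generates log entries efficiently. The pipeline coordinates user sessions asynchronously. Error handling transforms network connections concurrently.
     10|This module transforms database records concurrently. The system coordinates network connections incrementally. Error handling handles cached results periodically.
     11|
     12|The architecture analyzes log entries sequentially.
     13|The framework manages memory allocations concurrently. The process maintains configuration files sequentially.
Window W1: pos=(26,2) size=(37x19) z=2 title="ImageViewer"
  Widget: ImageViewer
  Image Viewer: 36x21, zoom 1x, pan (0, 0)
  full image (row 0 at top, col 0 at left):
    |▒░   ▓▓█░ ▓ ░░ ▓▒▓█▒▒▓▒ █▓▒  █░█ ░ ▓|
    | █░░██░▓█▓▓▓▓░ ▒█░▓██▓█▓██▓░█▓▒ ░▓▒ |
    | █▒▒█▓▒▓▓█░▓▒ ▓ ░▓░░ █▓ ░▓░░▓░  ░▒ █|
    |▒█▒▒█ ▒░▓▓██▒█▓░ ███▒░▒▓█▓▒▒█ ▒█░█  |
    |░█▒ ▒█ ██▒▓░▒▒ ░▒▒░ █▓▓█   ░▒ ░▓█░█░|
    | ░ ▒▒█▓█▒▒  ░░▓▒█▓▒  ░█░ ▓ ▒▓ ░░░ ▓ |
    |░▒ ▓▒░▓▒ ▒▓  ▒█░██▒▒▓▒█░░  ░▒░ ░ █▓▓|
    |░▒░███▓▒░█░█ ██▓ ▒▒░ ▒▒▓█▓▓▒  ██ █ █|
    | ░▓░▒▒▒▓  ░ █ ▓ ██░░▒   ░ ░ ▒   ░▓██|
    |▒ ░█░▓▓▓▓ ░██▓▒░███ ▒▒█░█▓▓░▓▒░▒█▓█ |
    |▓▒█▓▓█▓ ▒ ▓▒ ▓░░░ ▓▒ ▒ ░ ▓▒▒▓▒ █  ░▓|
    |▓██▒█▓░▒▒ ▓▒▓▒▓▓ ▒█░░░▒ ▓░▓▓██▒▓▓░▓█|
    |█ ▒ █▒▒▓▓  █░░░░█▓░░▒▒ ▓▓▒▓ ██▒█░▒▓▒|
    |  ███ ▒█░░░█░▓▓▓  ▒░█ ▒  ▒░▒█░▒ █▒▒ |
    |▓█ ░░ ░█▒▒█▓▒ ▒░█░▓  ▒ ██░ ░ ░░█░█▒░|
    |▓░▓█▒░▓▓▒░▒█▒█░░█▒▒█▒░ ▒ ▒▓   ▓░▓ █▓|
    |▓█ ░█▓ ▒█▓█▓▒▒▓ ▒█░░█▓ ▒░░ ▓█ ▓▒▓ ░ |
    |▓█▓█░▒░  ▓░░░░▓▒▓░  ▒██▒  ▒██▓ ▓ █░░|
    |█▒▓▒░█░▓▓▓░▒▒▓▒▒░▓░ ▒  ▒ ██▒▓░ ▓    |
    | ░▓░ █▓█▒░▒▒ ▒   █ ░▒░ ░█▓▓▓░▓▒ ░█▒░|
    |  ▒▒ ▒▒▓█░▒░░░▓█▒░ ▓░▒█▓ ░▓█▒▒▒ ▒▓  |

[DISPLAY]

              ┃░█▒ ▒█ ██▒▓░▒▒ ░▒▒░ █▓▓█   ░▒ ░▓█░
              ┃ ░ ▒▒█▓█▒▒  ░░▓▒█▓▒  ░█░ ▓ ▒▓ ░░░ 
              ┃░▒ ▓▒░▓▒ ▒▓  ▒█░██▒▒▓▒█░░  ░▒░ ░ █
              ┃░▒░███▓▒░█░█ ██▓ ▒▒░ ▒▒▓█▓▓▒  ██ █
              ┃ ░▓░▒▒▒▓  ░ █ ▓ ██░░▒   ░ ░ ▒   ░▓
              ┃▒ ░█░▓▓▓▓ ░██▓▒░███ ▒▒█░█▓▓░▓▒░▒█▓
              ┃▓▒█▓▓█▓ ▒ ▓▒ ▓░░░ ▓▒ ▒ ░ ▓▒▒▓▒ █  
              ┃▓██▒█▓░▒▒ ▓▒▓▒▓▓ ▒█░░░▒ ▓░▓▓██▒▓▓░
              ┃█ ▒ █▒▒▓▓  █░░░░█▓░░▒▒ ▓▓▒▓ ██▒█░▒
              ┃  ███ ▒█░░░█░▓▓▓  ▒░█ ▒  ▒░▒█░▒ █▒
              ┃▓█ ░░ ░█▒▒█▓▒ ▒░█░▓  ▒ ██░ ░ ░░█░█
              ┗━━━━━━━━━━━━━━━━━━━━━━━━━━━━━━━━━━
                                                 
                                                 
                                                 
                                                 
                                                 
                                                 


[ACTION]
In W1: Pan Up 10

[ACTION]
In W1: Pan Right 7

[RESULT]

              ┃██▒▓░▒▒ ░▒▒░ █▓▓█   ░▒ ░▓█░█░     
              ┃█▒▒  ░░▓▒█▓▒  ░█░ ▓ ▒▓ ░░░ ▓      
              ┃▒ ▒▓  ▒█░██▒▒▓▒█░░  ░▒░ ░ █▓▓     
              ┃▒░█░█ ██▓ ▒▒░ ▒▒▓█▓▓▒  ██ █ █     
              ┃▓  ░ █ ▓ ██░░▒   ░ ░ ▒   ░▓██     
              ┃▓▓ ░██▓▒░███ ▒▒█░█▓▓░▓▒░▒█▓█      
              ┃ ▒ ▓▒ ▓░░░ ▓▒ ▒ ░ ▓▒▒▓▒ █  ░▓     
              ┃▒▒ ▓▒▓▒▓▓ ▒█░░░▒ ▓░▓▓██▒▓▓░▓█     
              ┃▓▓  █░░░░█▓░░▒▒ ▓▓▒▓ ██▒█░▒▓▒     
              ┃█░░░█░▓▓▓  ▒░█ ▒  ▒░▒█░▒ █▒▒      
              ┃█▒▒█▓▒ ▒░█░▓  ▒ ██░ ░ ░░█░█▒░     
              ┗━━━━━━━━━━━━━━━━━━━━━━━━━━━━━━━━━━
                                                 
                                                 
                                                 
                                                 
                                                 
                                                 


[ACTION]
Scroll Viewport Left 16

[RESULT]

                          ┃██▒▓░▒▒ ░▒▒░ █▓▓█   ░▒
                          ┃█▒▒  ░░▓▒█▓▒  ░█░ ▓ ▒▓
                          ┃▒ ▒▓  ▒█░██▒▒▓▒█░░  ░▒
                          ┃▒░█░█ ██▓ ▒▒░ ▒▒▓█▓▓▒ 
                          ┃▓  ░ █ ▓ ██░░▒   ░ ░ ▒
                          ┃▓▓ ░██▓▒░███ ▒▒█░█▓▓░▓
                          ┃ ▒ ▓▒ ▓░░░ ▓▒ ▒ ░ ▓▒▒▓
                          ┃▒▒ ▓▒▓▒▓▓ ▒█░░░▒ ▓░▓▓█
                          ┃▓▓  █░░░░█▓░░▒▒ ▓▓▒▓ █
                          ┃█░░░█░▓▓▓  ▒░█ ▒  ▒░▒█
                          ┃█▒▒█▓▒ ▒░█░▓  ▒ ██░ ░ 
                          ┗━━━━━━━━━━━━━━━━━━━━━━
                                                 
                                                 
                                                 
                                                 
                                                 
                                                 


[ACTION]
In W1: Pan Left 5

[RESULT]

                          ┃▒ ▒█ ██▒▓░▒▒ ░▒▒░ █▓▓█
                          ┃ ▒▒█▓█▒▒  ░░▓▒█▓▒  ░█░
                          ┃ ▓▒░▓▒ ▒▓  ▒█░██▒▒▓▒█░
                          ┃░███▓▒░█░█ ██▓ ▒▒░ ▒▒▓
                          ┃▓░▒▒▒▓  ░ █ ▓ ██░░▒   
                          ┃░█░▓▓▓▓ ░██▓▒░███ ▒▒█░
                          ┃█▓▓█▓ ▒ ▓▒ ▓░░░ ▓▒ ▒ ░
                          ┃█▒█▓░▒▒ ▓▒▓▒▓▓ ▒█░░░▒ 
                          ┃▒ █▒▒▓▓  █░░░░█▓░░▒▒ ▓
                          ┃███ ▒█░░░█░▓▓▓  ▒░█ ▒ 
                          ┃ ░░ ░█▒▒█▓▒ ▒░█░▓  ▒ █
                          ┗━━━━━━━━━━━━━━━━━━━━━━
                                                 
                                                 
                                                 
                                                 
                                                 
                                                 
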